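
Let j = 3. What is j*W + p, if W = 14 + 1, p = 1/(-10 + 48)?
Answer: 1711/38 ≈ 45.026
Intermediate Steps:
p = 1/38 ≈ 0.026316
W = 15
j*W + p = 3*15 + 1/38 = 45 + 1/38 = 1711/38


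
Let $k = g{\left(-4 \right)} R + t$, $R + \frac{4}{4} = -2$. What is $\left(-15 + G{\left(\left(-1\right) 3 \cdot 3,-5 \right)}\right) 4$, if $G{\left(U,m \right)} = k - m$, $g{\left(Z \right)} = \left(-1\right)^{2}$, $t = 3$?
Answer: $-40$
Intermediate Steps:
$R = -3$ ($R = -1 - 2 = -3$)
$g{\left(Z \right)} = 1$
$k = 0$ ($k = 1 \left(-3\right) + 3 = -3 + 3 = 0$)
$G{\left(U,m \right)} = - m$ ($G{\left(U,m \right)} = 0 - m = - m$)
$\left(-15 + G{\left(\left(-1\right) 3 \cdot 3,-5 \right)}\right) 4 = \left(-15 - -5\right) 4 = \left(-15 + 5\right) 4 = \left(-10\right) 4 = -40$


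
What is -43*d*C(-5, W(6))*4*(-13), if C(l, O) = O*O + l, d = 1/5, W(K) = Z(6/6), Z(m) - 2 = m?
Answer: 8944/5 ≈ 1788.8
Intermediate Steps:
Z(m) = 2 + m
W(K) = 3 (W(K) = 2 + 6/6 = 2 + 6*(1/6) = 2 + 1 = 3)
d = 1/5 ≈ 0.20000
C(l, O) = l + O**2 (C(l, O) = O**2 + l = l + O**2)
-43*d*C(-5, W(6))*4*(-13) = -43*(-5 + 3**2)/5*4*(-13) = -43*(-5 + 9)/5*4*(-13) = -43*(1/5)*4*4*(-13) = -172*4/5*(-13) = -43*16/5*(-13) = -688/5*(-13) = 8944/5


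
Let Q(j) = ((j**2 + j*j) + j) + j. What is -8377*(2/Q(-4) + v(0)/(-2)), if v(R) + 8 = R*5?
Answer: -410473/12 ≈ -34206.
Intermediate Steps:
Q(j) = 2*j + 2*j**2 (Q(j) = ((j**2 + j**2) + j) + j = (2*j**2 + j) + j = (j + 2*j**2) + j = 2*j + 2*j**2)
v(R) = -8 + 5*R (v(R) = -8 + R*5 = -8 + 5*R)
-8377*(2/Q(-4) + v(0)/(-2)) = -8377*(2/((2*(-4)*(1 - 4))) + (-8 + 5*0)/(-2)) = -8377*(2/((2*(-4)*(-3))) + (-8 + 0)*(-1/2)) = -8377*(2/24 - 8*(-1/2)) = -8377*(2*(1/24) + 4) = -8377*(1/12 + 4) = -8377*49/12 = -410473/12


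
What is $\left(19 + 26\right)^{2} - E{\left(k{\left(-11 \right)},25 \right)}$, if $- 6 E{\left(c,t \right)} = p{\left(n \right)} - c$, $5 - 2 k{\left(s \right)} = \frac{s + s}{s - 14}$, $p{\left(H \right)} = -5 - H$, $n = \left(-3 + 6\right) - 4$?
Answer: $\frac{202399}{100} \approx 2024.0$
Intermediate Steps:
$n = -1$ ($n = 3 - 4 = -1$)
$k{\left(s \right)} = \frac{5}{2} - \frac{s}{-14 + s}$ ($k{\left(s \right)} = \frac{5}{2} - \frac{\left(s + s\right) \frac{1}{s - 14}}{2} = \frac{5}{2} - \frac{2 s \frac{1}{-14 + s}}{2} = \frac{5}{2} - \frac{s}{-14 + s}$)
$E{\left(c,t \right)} = \frac{2}{3} + \frac{c}{6}$ ($E{\left(c,t \right)} = - \frac{\left(-5 - -1\right) - c}{6} = - \frac{\left(-5 + 1\right) - c}{6} = - \frac{-4 - c}{6} = \frac{2}{3} + \frac{c}{6}$)
$\left(19 + 26\right)^{2} - E{\left(k{\left(-11 \right)},25 \right)} = \left(19 + 26\right)^{2} - \left(\frac{2}{3} + \frac{\frac{1}{2} \frac{1}{-14 - 11} \left(-70 + 3 \left(-11\right)\right)}{6}\right) = 45^{2} - \left(\frac{2}{3} + \frac{\frac{1}{2} \frac{1}{-25} \left(-70 - 33\right)}{6}\right) = 2025 - \left(\frac{2}{3} + \frac{\frac{1}{2} \left(- \frac{1}{25}\right) \left(-103\right)}{6}\right) = 2025 - \left(\frac{2}{3} + \frac{1}{6} \cdot \frac{103}{50}\right) = 2025 - \left(\frac{2}{3} + \frac{103}{300}\right) = 2025 - \frac{101}{100} = \frac{202399}{100}$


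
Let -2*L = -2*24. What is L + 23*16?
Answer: 392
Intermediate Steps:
L = 24 (L = -(-1)*24 = -1/2*(-48) = 24)
L + 23*16 = 24 + 23*16 = 24 + 368 = 392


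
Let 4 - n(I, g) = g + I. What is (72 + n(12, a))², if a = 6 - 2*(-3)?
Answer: 2704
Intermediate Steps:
a = 12 (a = 6 + 6 = 12)
n(I, g) = 4 - I - g (n(I, g) = 4 - (g + I) = 4 - (I + g) = 4 + (-I - g) = 4 - I - g)
(72 + n(12, a))² = (72 + (4 - 1*12 - 1*12))² = (72 + (4 - 12 - 12))² = (72 - 20)² = 52² = 2704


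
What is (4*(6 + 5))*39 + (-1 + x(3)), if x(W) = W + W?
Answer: 1721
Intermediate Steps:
x(W) = 2*W
(4*(6 + 5))*39 + (-1 + x(3)) = (4*(6 + 5))*39 + (-1 + 2*3) = (4*11)*39 + (-1 + 6) = 44*39 + 5 = 1716 + 5 = 1721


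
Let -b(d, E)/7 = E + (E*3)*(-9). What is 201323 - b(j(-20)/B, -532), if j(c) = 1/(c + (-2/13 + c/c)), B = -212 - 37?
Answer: 298147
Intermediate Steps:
B = -249
j(c) = 1/(11/13 + c) (j(c) = 1/(c + (-2*1/13 + 1)) = 1/(c + (-2/13 + 1)) = 1/(c + 11/13) = 1/(11/13 + c))
b(d, E) = 182*E (b(d, E) = -7*(E + (E*3)*(-9)) = -7*(E + (3*E)*(-9)) = -7*(E - 27*E) = -(-182)*E = 182*E)
201323 - b(j(-20)/B, -532) = 201323 - 182*(-532) = 201323 - 1*(-96824) = 201323 + 96824 = 298147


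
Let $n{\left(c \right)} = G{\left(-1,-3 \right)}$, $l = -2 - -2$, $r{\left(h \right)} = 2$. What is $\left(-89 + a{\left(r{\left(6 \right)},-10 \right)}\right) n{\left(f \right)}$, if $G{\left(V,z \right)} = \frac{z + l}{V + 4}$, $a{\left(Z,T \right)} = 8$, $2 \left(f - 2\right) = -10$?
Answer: $81$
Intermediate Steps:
$f = -3$ ($f = 2 + \frac{1}{2} \left(-10\right) = 2 - 5 = -3$)
$l = 0$ ($l = -2 + 2 = 0$)
$G{\left(V,z \right)} = \frac{z}{4 + V}$ ($G{\left(V,z \right)} = \frac{z + 0}{V + 4} = \frac{z}{4 + V}$)
$n{\left(c \right)} = -1$ ($n{\left(c \right)} = - \frac{3}{4 - 1} = - \frac{3}{3} = \left(-3\right) \frac{1}{3} = -1$)
$\left(-89 + a{\left(r{\left(6 \right)},-10 \right)}\right) n{\left(f \right)} = \left(-89 + 8\right) \left(-1\right) = \left(-81\right) \left(-1\right) = 81$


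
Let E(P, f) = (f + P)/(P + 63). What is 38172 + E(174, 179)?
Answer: 9047117/237 ≈ 38174.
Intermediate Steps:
E(P, f) = (P + f)/(63 + P)
38172 + E(174, 179) = 38172 + (174 + 179)/(63 + 174) = 38172 + 353/237 = 9047117/237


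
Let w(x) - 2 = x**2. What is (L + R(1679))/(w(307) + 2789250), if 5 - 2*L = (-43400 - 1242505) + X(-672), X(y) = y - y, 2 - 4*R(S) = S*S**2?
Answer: -4730598017/11534004 ≈ -410.14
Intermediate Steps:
R(S) = 1/2 - S**3/4 (R(S) = 1/2 - S*S**2/4 = 1/2 - S**3/4)
X(y) = 0
w(x) = 2 + x**2
L = 642955 (L = 5/2 - ((-43400 - 1242505) + 0)/2 = 5/2 - (-1285905 + 0)/2 = 5/2 - 1/2*(-1285905) = 5/2 + 1285905/2 = 642955)
(L + R(1679))/(w(307) + 2789250) = (642955 + (1/2 - 1/4*1679**3))/((2 + 307**2) + 2789250) = (642955 + (1/2 - 1/4*4733169839))/((2 + 94249) + 2789250) = (642955 + (1/2 - 4733169839/4))/(94251 + 2789250) = (642955 - 4733169837/4)/2883501 = -4730598017/4*1/2883501 = -4730598017/11534004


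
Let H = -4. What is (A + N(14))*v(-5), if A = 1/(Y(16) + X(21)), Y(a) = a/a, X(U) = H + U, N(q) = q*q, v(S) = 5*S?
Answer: -88225/18 ≈ -4901.4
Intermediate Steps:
N(q) = q**2
X(U) = -4 + U
Y(a) = 1
A = 1/18 (A = 1/(1 + (-4 + 21)) = 1/(1 + 17) = 1/18 ≈ 0.055556)
(A + N(14))*v(-5) = (1/18 + 14**2)*(5*(-5)) = (1/18 + 196)*(-25) = (3529/18)*(-25) = -88225/18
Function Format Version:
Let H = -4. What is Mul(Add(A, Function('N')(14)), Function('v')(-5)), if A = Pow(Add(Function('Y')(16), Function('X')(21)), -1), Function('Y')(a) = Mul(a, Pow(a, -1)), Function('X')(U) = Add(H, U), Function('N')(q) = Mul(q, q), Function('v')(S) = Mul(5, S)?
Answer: Rational(-88225, 18) ≈ -4901.4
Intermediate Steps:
Function('N')(q) = Pow(q, 2)
Function('X')(U) = Add(-4, U)
Function('Y')(a) = 1
A = Rational(1, 18) (A = Pow(Add(1, Add(-4, 21)), -1) = Pow(Add(1, 17), -1) = Pow(18, -1) = Rational(1, 18) ≈ 0.055556)
Mul(Add(A, Function('N')(14)), Function('v')(-5)) = Mul(Add(Rational(1, 18), Pow(14, 2)), Mul(5, -5)) = Mul(Add(Rational(1, 18), 196), -25) = Mul(Rational(3529, 18), -25) = Rational(-88225, 18)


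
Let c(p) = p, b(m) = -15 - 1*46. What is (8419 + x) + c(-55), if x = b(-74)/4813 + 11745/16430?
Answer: 132292097843/15815518 ≈ 8364.7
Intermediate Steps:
b(m) = -61 (b(m) = -15 - 46 = -61)
x = 11105291/15815518 (x = -61/4813 + 11745/16430 = -61*1/4813 + 11745*(1/16430) = -61/4813 + 2349/3286 = 11105291/15815518 ≈ 0.70218)
(8419 + x) + c(-55) = (8419 + 11105291/15815518) - 55 = 133161951333/15815518 - 55 = 132292097843/15815518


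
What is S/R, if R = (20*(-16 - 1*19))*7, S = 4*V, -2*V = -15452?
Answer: -7726/1225 ≈ -6.3069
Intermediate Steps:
V = 7726 (V = -½*(-15452) = 7726)
S = 30904 (S = 4*7726 = 30904)
R = -4900 (R = (20*(-16 - 19))*7 = (20*(-35))*7 = -700*7 = -4900)
S/R = 30904/(-4900) = 30904*(-1/4900) = -7726/1225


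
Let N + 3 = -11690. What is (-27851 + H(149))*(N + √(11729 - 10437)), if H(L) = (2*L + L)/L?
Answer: 325626664 - 55696*√323 ≈ 3.2463e+8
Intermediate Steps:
N = -11693 (N = -3 - 11690 = -11693)
H(L) = 3 (H(L) = (3*L)/L = 3)
(-27851 + H(149))*(N + √(11729 - 10437)) = (-27851 + 3)*(-11693 + √(11729 - 10437)) = -27848*(-11693 + √1292) = -27848*(-11693 + 2*√323) = 325626664 - 55696*√323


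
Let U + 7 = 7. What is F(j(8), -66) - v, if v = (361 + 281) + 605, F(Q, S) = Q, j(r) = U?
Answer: -1247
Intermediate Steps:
U = 0 (U = -7 + 7 = 0)
j(r) = 0
v = 1247 (v = 642 + 605 = 1247)
F(j(8), -66) - v = 0 - 1*1247 = 0 - 1247 = -1247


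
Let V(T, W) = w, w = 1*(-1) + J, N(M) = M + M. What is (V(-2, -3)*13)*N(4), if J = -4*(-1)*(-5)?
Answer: -2184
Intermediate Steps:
J = -20 (J = 4*(-5) = -20)
N(M) = 2*M
w = -21 (w = 1*(-1) - 20 = -1 - 20 = -21)
V(T, W) = -21
(V(-2, -3)*13)*N(4) = (-21*13)*(2*4) = -273*8 = -2184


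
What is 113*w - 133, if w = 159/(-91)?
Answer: -30070/91 ≈ -330.44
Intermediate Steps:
w = -159/91 (w = 159*(-1/91) = -159/91 ≈ -1.7473)
113*w - 133 = 113*(-159/91) - 133 = -17967/91 - 133 = -30070/91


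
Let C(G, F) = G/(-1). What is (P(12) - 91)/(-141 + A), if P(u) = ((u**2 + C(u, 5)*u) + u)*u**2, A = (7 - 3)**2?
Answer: -1637/125 ≈ -13.096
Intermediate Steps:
A = 16 (A = 4**2 = 16)
C(G, F) = -G (C(G, F) = G*(-1) = -G)
P(u) = u**3 (P(u) = ((u**2 + (-u)*u) + u)*u**2 = ((u**2 - u**2) + u)*u**2 = (0 + u)*u**2 = u*u**2 = u**3)
(P(12) - 91)/(-141 + A) = (12**3 - 91)/(-141 + 16) = (1728 - 91)/(-125) = 1637*(-1/125) = -1637/125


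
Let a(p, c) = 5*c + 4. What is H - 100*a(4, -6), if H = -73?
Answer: 2527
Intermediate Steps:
a(p, c) = 4 + 5*c
H - 100*a(4, -6) = -73 - 100*(4 + 5*(-6)) = -73 - 100*(4 - 30) = -73 - 100*(-26) = -73 + 2600 = 2527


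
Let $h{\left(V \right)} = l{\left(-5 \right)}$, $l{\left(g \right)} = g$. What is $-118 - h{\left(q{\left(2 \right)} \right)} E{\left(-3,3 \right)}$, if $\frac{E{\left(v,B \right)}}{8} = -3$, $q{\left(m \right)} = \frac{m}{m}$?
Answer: $-238$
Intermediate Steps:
$q{\left(m \right)} = 1$
$E{\left(v,B \right)} = -24$ ($E{\left(v,B \right)} = 8 \left(-3\right) = -24$)
$h{\left(V \right)} = -5$
$-118 - h{\left(q{\left(2 \right)} \right)} E{\left(-3,3 \right)} = -118 - \left(-5\right) \left(-24\right) = -118 - 120 = -238$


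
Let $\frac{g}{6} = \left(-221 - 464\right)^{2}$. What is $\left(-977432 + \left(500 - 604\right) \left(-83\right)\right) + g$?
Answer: $1846550$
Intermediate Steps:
$g = 2815350$ ($g = 6 \left(-221 - 464\right)^{2} = 6 \left(-685\right)^{2} = 6 \cdot 469225 = 2815350$)
$\left(-977432 + \left(500 - 604\right) \left(-83\right)\right) + g = \left(-977432 + \left(500 - 604\right) \left(-83\right)\right) + 2815350 = \left(-977432 - -8632\right) + 2815350 = \left(-977432 + 8632\right) + 2815350 = -968800 + 2815350 = 1846550$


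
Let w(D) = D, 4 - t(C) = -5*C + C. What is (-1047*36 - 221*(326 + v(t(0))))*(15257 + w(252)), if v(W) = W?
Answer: -1715636598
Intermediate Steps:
t(C) = 4 + 4*C (t(C) = 4 - (-5*C + C) = 4 - (-4)*C = 4 + 4*C)
(-1047*36 - 221*(326 + v(t(0))))*(15257 + w(252)) = (-1047*36 - 221*(326 + (4 + 4*0)))*(15257 + 252) = (-37692 - 221*(326 + (4 + 0)))*15509 = (-37692 - 221*(326 + 4))*15509 = (-37692 - 221*330)*15509 = (-37692 - 72930)*15509 = -110622*15509 = -1715636598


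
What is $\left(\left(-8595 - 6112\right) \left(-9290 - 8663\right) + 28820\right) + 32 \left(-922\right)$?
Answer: $264034087$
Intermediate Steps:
$\left(\left(-8595 - 6112\right) \left(-9290 - 8663\right) + 28820\right) + 32 \left(-922\right) = \left(\left(-14707\right) \left(-17953\right) + 28820\right) - 29504 = \left(264034771 + 28820\right) - 29504 = 264063591 - 29504 = 264034087$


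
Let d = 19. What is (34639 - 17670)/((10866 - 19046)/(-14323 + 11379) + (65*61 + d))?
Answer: 12489184/2934269 ≈ 4.2563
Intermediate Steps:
(34639 - 17670)/((10866 - 19046)/(-14323 + 11379) + (65*61 + d)) = (34639 - 17670)/((10866 - 19046)/(-14323 + 11379) + (65*61 + 19)) = 16969/(-8180/(-2944) + (3965 + 19)) = 16969/(-8180*(-1/2944) + 3984) = 16969/(2045/736 + 3984) = 16969/(2934269/736) = 16969*(736/2934269) = 12489184/2934269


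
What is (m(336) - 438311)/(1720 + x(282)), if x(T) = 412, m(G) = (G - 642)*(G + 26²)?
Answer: -747983/2132 ≈ -350.84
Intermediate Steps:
m(G) = (-642 + G)*(676 + G) (m(G) = (-642 + G)*(G + 676) = (-642 + G)*(676 + G))
(m(336) - 438311)/(1720 + x(282)) = ((-433992 + 336² + 34*336) - 438311)/(1720 + 412) = ((-433992 + 112896 + 11424) - 438311)/2132 = (-309672 - 438311)*(1/2132) = -747983*1/2132 = -747983/2132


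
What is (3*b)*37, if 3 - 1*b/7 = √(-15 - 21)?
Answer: 2331 - 4662*I ≈ 2331.0 - 4662.0*I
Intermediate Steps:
b = 21 - 42*I (b = 21 - 7*√(-15 - 21) = 21 - 42*I ≈ 21.0 - 42.0*I)
(3*b)*37 = (3*(21 - 42*I))*37 = (63 - 126*I)*37 = 2331 - 4662*I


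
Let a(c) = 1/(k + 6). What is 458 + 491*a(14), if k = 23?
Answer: 13773/29 ≈ 474.93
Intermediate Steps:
a(c) = 1/29 (a(c) = 1/(23 + 6) = 1/29)
458 + 491*a(14) = 458 + 491*(1/29) = 458 + 491/29 = 13773/29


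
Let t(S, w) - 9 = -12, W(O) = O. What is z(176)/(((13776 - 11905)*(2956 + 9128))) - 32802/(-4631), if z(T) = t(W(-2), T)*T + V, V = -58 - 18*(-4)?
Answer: 33710155327/4759229022 ≈ 7.0831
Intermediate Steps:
t(S, w) = -3 (t(S, w) = 9 - 12 = -3)
V = 14 (V = -58 + 72 = 14)
z(T) = 14 - 3*T (z(T) = -3*T + 14 = 14 - 3*T)
z(176)/(((13776 - 11905)*(2956 + 9128))) - 32802/(-4631) = (14 - 3*176)/(((13776 - 11905)*(2956 + 9128))) - 32802/(-4631) = (14 - 528)/((1871*12084)) - 32802*(-1/4631) = -514/22609164 + 2982/421 = -514*1/22609164 + 2982/421 = -257/11304582 + 2982/421 = 33710155327/4759229022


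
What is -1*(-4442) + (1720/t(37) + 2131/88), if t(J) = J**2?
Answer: 538205323/120472 ≈ 4467.5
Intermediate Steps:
-1*(-4442) + (1720/t(37) + 2131/88) = -1*(-4442) + (1720/(37**2) + 2131/88) = 4442 + (1720/1369 + 2131*(1/88)) = 4442 + (1720*(1/1369) + 2131/88) = 4442 + (1720/1369 + 2131/88) = 4442 + 3068699/120472 = 538205323/120472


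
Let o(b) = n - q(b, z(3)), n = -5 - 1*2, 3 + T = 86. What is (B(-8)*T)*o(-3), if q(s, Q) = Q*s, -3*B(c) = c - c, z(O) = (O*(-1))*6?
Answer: 0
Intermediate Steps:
T = 83 (T = -3 + 86 = 83)
z(O) = -6*O (z(O) = -O*6 = -6*O)
B(c) = 0 (B(c) = -(c - c)/3 = -⅓*0 = 0)
n = -7 (n = -5 - 2 = -7)
o(b) = -7 + 18*b (o(b) = -7 - (-6*3)*b = -7 - (-18)*b = -7 + 18*b)
(B(-8)*T)*o(-3) = (0*83)*(-7 + 18*(-3)) = 0*(-7 - 54) = 0*(-61) = 0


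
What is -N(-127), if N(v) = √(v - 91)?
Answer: -I*√218 ≈ -14.765*I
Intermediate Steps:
N(v) = √(-91 + v)
-N(-127) = -√(-91 - 127) = -√(-218) = -I*√218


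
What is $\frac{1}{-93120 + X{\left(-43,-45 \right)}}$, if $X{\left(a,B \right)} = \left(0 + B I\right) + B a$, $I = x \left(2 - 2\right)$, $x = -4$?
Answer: $- \frac{1}{91185} \approx -1.0967 \cdot 10^{-5}$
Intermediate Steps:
$I = 0$ ($I = - 4 \left(2 - 2\right) = \left(-4\right) 0 = 0$)
$X{\left(a,B \right)} = B a$ ($X{\left(a,B \right)} = \left(0 + B 0\right) + B a = \left(0 + 0\right) + B a = 0 + B a = B a$)
$\frac{1}{-93120 + X{\left(-43,-45 \right)}} = \frac{1}{-93120 - -1935} = \frac{1}{-93120 + 1935} = \frac{1}{-91185} = - \frac{1}{91185}$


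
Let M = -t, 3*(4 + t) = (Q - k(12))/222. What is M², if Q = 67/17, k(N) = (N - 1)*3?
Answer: 523997881/32046921 ≈ 16.351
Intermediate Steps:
k(N) = -3 + 3*N (k(N) = (-1 + N)*3 = -3 + 3*N)
Q = 67/17 (Q = 67*(1/17) = 67/17 ≈ 3.9412)
t = -22891/5661 (t = -4 + ((67/17 - (-3 + 3*12))/222)/3 = -4 + ((67/17 - (-3 + 36))*(1/222))/3 = -4 + ((67/17 - 1*33)*(1/222))/3 = -4 + ((67/17 - 33)*(1/222))/3 = -4 + (-494/17*1/222)/3 = -4 + (⅓)*(-247/1887) = -4 - 247/5661 = -22891/5661 ≈ -4.0436)
M = 22891/5661 (M = -1*(-22891/5661) = 22891/5661 ≈ 4.0436)
M² = (22891/5661)² = 523997881/32046921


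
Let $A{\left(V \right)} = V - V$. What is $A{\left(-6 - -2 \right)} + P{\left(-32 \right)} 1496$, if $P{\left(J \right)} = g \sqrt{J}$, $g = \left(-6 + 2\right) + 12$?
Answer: $47872 i \sqrt{2} \approx 67701.0 i$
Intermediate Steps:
$g = 8$ ($g = -4 + 12 = 8$)
$P{\left(J \right)} = 8 \sqrt{J}$
$A{\left(V \right)} = 0$
$A{\left(-6 - -2 \right)} + P{\left(-32 \right)} 1496 = 0 + 8 \sqrt{-32} \cdot 1496 = 0 + 8 \cdot 4 i \sqrt{2} \cdot 1496 = 0 + 32 i \sqrt{2} \cdot 1496 = 0 + 47872 i \sqrt{2} = 47872 i \sqrt{2}$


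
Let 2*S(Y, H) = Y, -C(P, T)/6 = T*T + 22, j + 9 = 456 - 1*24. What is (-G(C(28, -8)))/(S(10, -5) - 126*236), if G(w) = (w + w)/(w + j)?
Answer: 344/921661 ≈ 0.00037324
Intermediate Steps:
j = 423 (j = -9 + (456 - 1*24) = -9 + (456 - 24) = -9 + 432 = 423)
C(P, T) = -132 - 6*T² (C(P, T) = -6*(T*T + 22) = -6*(T² + 22) = -6*(22 + T²) = -132 - 6*T²)
S(Y, H) = Y/2
G(w) = 2*w/(423 + w) (G(w) = (w + w)/(w + 423) = (2*w)/(423 + w) = 2*w/(423 + w))
(-G(C(28, -8)))/(S(10, -5) - 126*236) = (-2*(-132 - 6*(-8)²)/(423 + (-132 - 6*(-8)²)))/((½)*10 - 126*236) = (-2*(-132 - 6*64)/(423 + (-132 - 6*64)))/(5 - 29736) = -2*(-132 - 384)/(423 + (-132 - 384))/(-29731) = -2*(-516)/(423 - 516)*(-1/29731) = -2*(-516)/(-93)*(-1/29731) = -2*(-516)*(-1)/93*(-1/29731) = -1*344/31*(-1/29731) = -344/31*(-1/29731) = 344/921661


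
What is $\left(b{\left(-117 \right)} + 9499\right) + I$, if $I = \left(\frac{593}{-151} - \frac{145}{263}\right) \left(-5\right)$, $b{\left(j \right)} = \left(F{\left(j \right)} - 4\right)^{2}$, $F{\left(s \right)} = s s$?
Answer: $\frac{7437797985482}{39713} \approx 1.8729 \cdot 10^{8}$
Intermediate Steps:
$F{\left(s \right)} = s^{2}$
$b{\left(j \right)} = \left(-4 + j^{2}\right)^{2}$ ($b{\left(j \right)} = \left(j^{2} - 4\right)^{2} = \left(-4 + j^{2}\right)^{2}$)
$I = \frac{889270}{39713}$ ($I = \left(593 \left(- \frac{1}{151}\right) - \frac{145}{263}\right) \left(-5\right) = \left(- \frac{593}{151} - \frac{145}{263}\right) \left(-5\right) = \left(- \frac{177854}{39713}\right) \left(-5\right) = \frac{889270}{39713} \approx 22.392$)
$\left(b{\left(-117 \right)} + 9499\right) + I = \left(\left(-4 + \left(-117\right)^{2}\right)^{2} + 9499\right) + \frac{889270}{39713} = \left(\left(-4 + 13689\right)^{2} + 9499\right) + \frac{889270}{39713} = \left(13685^{2} + 9499\right) + \frac{889270}{39713} = \left(187279225 + 9499\right) + \frac{889270}{39713} = 187288724 + \frac{889270}{39713} = \frac{7437797985482}{39713}$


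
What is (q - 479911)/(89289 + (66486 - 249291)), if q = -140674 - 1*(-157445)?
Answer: 38595/7793 ≈ 4.9525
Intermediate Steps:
q = 16771 (q = -140674 + 157445 = 16771)
(q - 479911)/(89289 + (66486 - 249291)) = (16771 - 479911)/(89289 + (66486 - 249291)) = -463140/(89289 - 182805) = -463140/(-93516) = -463140*(-1/93516) = 38595/7793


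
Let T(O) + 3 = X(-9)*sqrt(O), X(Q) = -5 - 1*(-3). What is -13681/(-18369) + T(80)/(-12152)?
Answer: 166306619/223220088 + sqrt(5)/1519 ≈ 0.74651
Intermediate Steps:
X(Q) = -2 (X(Q) = -5 + 3 = -2)
T(O) = -3 - 2*sqrt(O)
-13681/(-18369) + T(80)/(-12152) = -13681/(-18369) + (-3 - 8*sqrt(5))/(-12152) = -13681*(-1/18369) + (-3 - 8*sqrt(5))*(-1/12152) = 13681/18369 + (-3 - 8*sqrt(5))*(-1/12152) = 13681/18369 + (3/12152 + sqrt(5)/1519) = 166306619/223220088 + sqrt(5)/1519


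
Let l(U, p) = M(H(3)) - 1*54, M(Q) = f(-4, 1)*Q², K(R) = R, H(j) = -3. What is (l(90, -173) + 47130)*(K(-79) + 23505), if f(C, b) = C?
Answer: 1101959040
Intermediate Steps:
M(Q) = -4*Q²
l(U, p) = -90 (l(U, p) = -4*(-3)² - 1*54 = -4*9 - 54 = -36 - 54 = -90)
(l(90, -173) + 47130)*(K(-79) + 23505) = (-90 + 47130)*(-79 + 23505) = 47040*23426 = 1101959040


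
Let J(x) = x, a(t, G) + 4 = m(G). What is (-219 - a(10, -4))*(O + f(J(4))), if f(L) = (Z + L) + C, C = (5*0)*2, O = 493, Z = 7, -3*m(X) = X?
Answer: -109032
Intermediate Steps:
m(X) = -X/3
a(t, G) = -4 - G/3
C = 0 (C = 0*2 = 0)
f(L) = 7 + L (f(L) = (7 + L) + 0 = 7 + L)
(-219 - a(10, -4))*(O + f(J(4))) = (-219 - (-4 - ⅓*(-4)))*(493 + (7 + 4)) = (-219 - (-4 + 4/3))*(493 + 11) = (-219 - 1*(-8/3))*504 = (-219 + 8/3)*504 = -649/3*504 = -109032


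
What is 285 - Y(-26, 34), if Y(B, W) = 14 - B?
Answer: 245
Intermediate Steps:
285 - Y(-26, 34) = 285 - (14 - 1*(-26)) = 285 - (14 + 26) = 285 - 1*40 = 285 - 40 = 245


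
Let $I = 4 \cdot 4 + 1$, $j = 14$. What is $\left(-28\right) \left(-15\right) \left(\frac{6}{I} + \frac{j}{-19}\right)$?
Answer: $- \frac{52080}{323} \approx -161.24$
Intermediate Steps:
$I = 17$ ($I = 16 + 1 = 17$)
$\left(-28\right) \left(-15\right) \left(\frac{6}{I} + \frac{j}{-19}\right) = \left(-28\right) \left(-15\right) \left(\frac{6}{17} + \frac{14}{-19}\right) = 420 \left(6 \cdot \frac{1}{17} + 14 \left(- \frac{1}{19}\right)\right) = 420 \left(\frac{6}{17} - \frac{14}{19}\right) = 420 \left(- \frac{124}{323}\right) = - \frac{52080}{323}$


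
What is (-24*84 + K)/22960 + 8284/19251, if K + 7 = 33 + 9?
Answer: 21723487/63143280 ≈ 0.34403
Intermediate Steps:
K = 35 (K = -7 + (33 + 9) = -7 + 42 = 35)
(-24*84 + K)/22960 + 8284/19251 = (-24*84 + 35)/22960 + 8284/19251 = (-2016 + 35)*(1/22960) + 8284*(1/19251) = -1981*1/22960 + 8284/19251 = -283/3280 + 8284/19251 = 21723487/63143280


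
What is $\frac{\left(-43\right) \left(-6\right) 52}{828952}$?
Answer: $\frac{1677}{103619} \approx 0.016184$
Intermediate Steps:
$\frac{\left(-43\right) \left(-6\right) 52}{828952} = 258 \cdot 52 \cdot \frac{1}{828952} = 13416 \cdot \frac{1}{828952} = \frac{1677}{103619}$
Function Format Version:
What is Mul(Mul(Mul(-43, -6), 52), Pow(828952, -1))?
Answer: Rational(1677, 103619) ≈ 0.016184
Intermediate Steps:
Mul(Mul(Mul(-43, -6), 52), Pow(828952, -1)) = Mul(Mul(258, 52), Rational(1, 828952)) = Mul(13416, Rational(1, 828952)) = Rational(1677, 103619)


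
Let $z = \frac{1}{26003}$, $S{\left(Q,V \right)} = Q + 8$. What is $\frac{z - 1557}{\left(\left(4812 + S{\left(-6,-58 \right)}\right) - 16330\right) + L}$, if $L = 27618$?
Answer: $- \frac{20243335}{209350153} \approx -0.096696$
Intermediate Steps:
$S{\left(Q,V \right)} = 8 + Q$
$z = \frac{1}{26003} \approx 3.8457 \cdot 10^{-5}$
$\frac{z - 1557}{\left(\left(4812 + S{\left(-6,-58 \right)}\right) - 16330\right) + L} = \frac{\frac{1}{26003} - 1557}{\left(\left(4812 + \left(8 - 6\right)\right) - 16330\right) + 27618} = - \frac{40486670}{26003 \left(\left(\left(4812 + 2\right) - 16330\right) + 27618\right)} = - \frac{40486670}{26003 \left(\left(4814 - 16330\right) + 27618\right)} = - \frac{40486670}{26003 \left(-11516 + 27618\right)} = - \frac{40486670}{26003 \cdot 16102} = \left(- \frac{40486670}{26003}\right) \frac{1}{16102} = - \frac{20243335}{209350153}$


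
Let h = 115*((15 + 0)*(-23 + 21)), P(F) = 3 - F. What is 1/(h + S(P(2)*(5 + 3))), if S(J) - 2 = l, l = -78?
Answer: -1/3526 ≈ -0.00028361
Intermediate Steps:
h = -3450 (h = 115*(15*(-2)) = 115*(-30) = -3450)
S(J) = -76 (S(J) = 2 - 78 = -76)
1/(h + S(P(2)*(5 + 3))) = 1/(-3450 - 76) = 1/(-3526) = -1/3526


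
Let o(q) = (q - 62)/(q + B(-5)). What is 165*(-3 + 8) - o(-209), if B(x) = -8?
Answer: 178754/217 ≈ 823.75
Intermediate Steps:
o(q) = (-62 + q)/(-8 + q) (o(q) = (q - 62)/(q - 8) = (-62 + q)/(-8 + q))
165*(-3 + 8) - o(-209) = 165*(-3 + 8) - (-62 - 209)/(-8 - 209) = 165*5 - (-271)/(-217) = 825 - (-1)*(-271)/217 = 825 - 1*271/217 = 825 - 271/217 = 178754/217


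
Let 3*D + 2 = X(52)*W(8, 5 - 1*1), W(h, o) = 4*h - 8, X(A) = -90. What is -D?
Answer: 2162/3 ≈ 720.67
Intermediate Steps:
W(h, o) = -8 + 4*h
D = -2162/3 (D = -2/3 + (-90*(-8 + 4*8))/3 = -2/3 + (-90*(-8 + 32))/3 = -2/3 + (-90*24)/3 = -2/3 + (1/3)*(-2160) = -2/3 - 720 = -2162/3 ≈ -720.67)
-D = -1*(-2162/3) = 2162/3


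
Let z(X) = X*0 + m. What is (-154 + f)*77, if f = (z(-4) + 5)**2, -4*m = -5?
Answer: -141603/16 ≈ -8850.2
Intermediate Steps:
m = 5/4 (m = -1/4*(-5) = 5/4 ≈ 1.2500)
z(X) = 5/4 (z(X) = X*0 + 5/4 = 0 + 5/4 = 5/4)
f = 625/16 (f = (5/4 + 5)**2 = (25/4)**2 = 625/16 ≈ 39.063)
(-154 + f)*77 = (-154 + 625/16)*77 = -1839/16*77 = -141603/16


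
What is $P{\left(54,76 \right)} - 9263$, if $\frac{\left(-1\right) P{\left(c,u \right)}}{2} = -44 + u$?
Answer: $-9327$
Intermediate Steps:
$P{\left(c,u \right)} = 88 - 2 u$ ($P{\left(c,u \right)} = - 2 \left(-44 + u\right) = 88 - 2 u$)
$P{\left(54,76 \right)} - 9263 = \left(88 - 152\right) - 9263 = -64 - 9263 = -9327$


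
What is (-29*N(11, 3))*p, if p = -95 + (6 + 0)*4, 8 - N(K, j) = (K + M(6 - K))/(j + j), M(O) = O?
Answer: 14413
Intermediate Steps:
N(K, j) = 8 - 3/j (N(K, j) = 8 - (K + (6 - K))/(j + j) = 8 - 6/(2*j) = 8 - 6*1/(2*j) = 8 - 3/j)
p = -71 (p = -95 + 6*4 = -95 + 24 = -71)
(-29*N(11, 3))*p = -29*(8 - 3/3)*(-71) = -29*(8 - 3*⅓)*(-71) = -29*(8 - 1)*(-71) = -29*7*(-71) = -203*(-71) = 14413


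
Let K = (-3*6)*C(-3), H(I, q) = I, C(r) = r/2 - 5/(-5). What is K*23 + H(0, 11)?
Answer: 207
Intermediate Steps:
C(r) = 1 + r/2 (C(r) = r*(½) - 5*(-⅕) = r/2 + 1 = 1 + r/2)
K = 9 (K = (-3*6)*(1 + (½)*(-3)) = -18*(1 - 3/2) = -18*(-½) = 9)
K*23 + H(0, 11) = 9*23 + 0 = 207 + 0 = 207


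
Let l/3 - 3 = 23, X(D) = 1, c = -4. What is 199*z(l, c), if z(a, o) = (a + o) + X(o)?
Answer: 14925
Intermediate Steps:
l = 78 (l = 9 + 3*23 = 9 + 69 = 78)
z(a, o) = 1 + a + o (z(a, o) = (a + o) + 1 = 1 + a + o)
199*z(l, c) = 199*(1 + 78 - 4) = 199*75 = 14925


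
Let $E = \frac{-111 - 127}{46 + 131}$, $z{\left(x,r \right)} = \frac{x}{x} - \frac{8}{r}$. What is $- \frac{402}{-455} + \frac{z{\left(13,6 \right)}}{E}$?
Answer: $\frac{17503}{15470} \approx 1.1314$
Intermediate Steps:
$z{\left(x,r \right)} = 1 - \frac{8}{r}$
$E = - \frac{238}{177} \approx -1.3446$
$- \frac{402}{-455} + \frac{z{\left(13,6 \right)}}{E} = - \frac{402}{-455} + \frac{\frac{1}{6} \left(-8 + 6\right)}{- \frac{238}{177}} = \left(-402\right) \left(- \frac{1}{455}\right) + \frac{1}{6} \left(-2\right) \left(- \frac{177}{238}\right) = \frac{402}{455} - - \frac{59}{238} = \frac{402}{455} + \frac{59}{238} = \frac{17503}{15470}$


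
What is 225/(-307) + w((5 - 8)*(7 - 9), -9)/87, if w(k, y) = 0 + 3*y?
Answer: -9288/8903 ≈ -1.0432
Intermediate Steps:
w(k, y) = 3*y
225/(-307) + w((5 - 8)*(7 - 9), -9)/87 = 225/(-307) + (3*(-9))/87 = 225*(-1/307) - 27*1/87 = -225/307 - 9/29 = -9288/8903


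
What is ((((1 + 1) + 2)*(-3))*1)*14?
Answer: -168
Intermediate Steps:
((((1 + 1) + 2)*(-3))*1)*14 = (((2 + 2)*(-3))*1)*14 = ((4*(-3))*1)*14 = -12*1*14 = -12*14 = -168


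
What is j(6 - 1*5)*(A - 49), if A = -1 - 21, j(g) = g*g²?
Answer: -71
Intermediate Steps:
j(g) = g³
A = -22
j(6 - 1*5)*(A - 49) = (6 - 1*5)³*(-22 - 49) = (6 - 5)³*(-71) = 1³*(-71) = 1*(-71) = -71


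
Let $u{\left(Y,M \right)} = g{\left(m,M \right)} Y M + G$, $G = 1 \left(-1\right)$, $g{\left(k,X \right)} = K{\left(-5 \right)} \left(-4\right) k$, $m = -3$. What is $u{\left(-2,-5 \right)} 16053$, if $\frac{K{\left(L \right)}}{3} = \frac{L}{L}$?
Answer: $5763027$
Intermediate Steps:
$K{\left(L \right)} = 3$ ($K{\left(L \right)} = 3 \frac{L}{L} = 3 \cdot 1 = 3$)
$g{\left(k,X \right)} = - 12 k$ ($g{\left(k,X \right)} = 3 \left(-4\right) k = - 12 k$)
$G = -1$
$u{\left(Y,M \right)} = -1 + 36 M Y$ ($u{\left(Y,M \right)} = \left(-12\right) \left(-3\right) Y M - 1 = 36 Y M - 1 = 36 M Y - 1 = -1 + 36 M Y$)
$u{\left(-2,-5 \right)} 16053 = \left(-1 + 36 \left(-5\right) \left(-2\right)\right) 16053 = \left(-1 + 360\right) 16053 = 359 \cdot 16053 = 5763027$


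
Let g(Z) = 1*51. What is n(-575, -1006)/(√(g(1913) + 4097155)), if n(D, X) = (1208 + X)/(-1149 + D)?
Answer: -101*√4097206/3531791572 ≈ -5.7886e-5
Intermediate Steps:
n(D, X) = (1208 + X)/(-1149 + D)
g(Z) = 51
n(-575, -1006)/(√(g(1913) + 4097155)) = ((1208 - 1006)/(-1149 - 575))/(√(51 + 4097155)) = (202/(-1724))/(√4097206) = (-1/1724*202)*(√4097206/4097206) = -101*√4097206/3531791572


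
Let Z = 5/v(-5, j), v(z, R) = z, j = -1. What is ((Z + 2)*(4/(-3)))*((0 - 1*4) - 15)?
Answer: 76/3 ≈ 25.333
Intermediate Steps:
Z = -1 (Z = 5/(-5) = 5*(-⅕) = -1)
((Z + 2)*(4/(-3)))*((0 - 1*4) - 15) = ((-1 + 2)*(4/(-3)))*((0 - 1*4) - 15) = (1*(4*(-⅓)))*((0 - 4) - 15) = (1*(-4/3))*(-4 - 15) = -4/3*(-19) = 76/3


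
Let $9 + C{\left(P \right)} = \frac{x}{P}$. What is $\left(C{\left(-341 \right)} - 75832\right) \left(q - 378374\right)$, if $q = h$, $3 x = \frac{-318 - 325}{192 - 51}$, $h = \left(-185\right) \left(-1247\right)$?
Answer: $\frac{1615539252556880}{144243} \approx 1.12 \cdot 10^{10}$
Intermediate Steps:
$h = 230695$
$x = - \frac{643}{423}$ ($x = \frac{\left(-318 - 325\right) \frac{1}{192 - 51}}{3} = \frac{\left(-643\right) \frac{1}{141}}{3} = \frac{1}{3} \left(- \frac{643}{141}\right) = - \frac{643}{423} \approx -1.5201$)
$q = 230695$
$C{\left(P \right)} = -9 - \frac{643}{423 P}$
$\left(C{\left(-341 \right)} - 75832\right) \left(q - 378374\right) = \left(\left(-9 - \frac{643}{423 \left(-341\right)}\right) - 75832\right) \left(230695 - 378374\right) = \left(\left(-9 - - \frac{643}{144243}\right) - 75832\right) \left(-147679\right) = \left(\left(-9 + \frac{643}{144243}\right) - 75832\right) \left(-147679\right) = \left(- \frac{1297544}{144243} - 75832\right) \left(-147679\right) = \left(- \frac{10939532720}{144243}\right) \left(-147679\right) = \frac{1615539252556880}{144243}$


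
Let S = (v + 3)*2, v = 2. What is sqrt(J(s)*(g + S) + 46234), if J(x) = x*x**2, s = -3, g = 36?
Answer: 8*sqrt(703) ≈ 212.11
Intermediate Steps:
J(x) = x**3
S = 10 (S = (2 + 3)*2 = 5*2 = 10)
sqrt(J(s)*(g + S) + 46234) = sqrt((-3)**3*(36 + 10) + 46234) = sqrt(-27*46 + 46234) = sqrt(-1242 + 46234) = sqrt(44992) = 8*sqrt(703)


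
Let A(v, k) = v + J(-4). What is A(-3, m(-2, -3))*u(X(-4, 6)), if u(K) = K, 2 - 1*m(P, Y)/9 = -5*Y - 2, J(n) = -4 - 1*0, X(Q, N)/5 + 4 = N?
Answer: -70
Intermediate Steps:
X(Q, N) = -20 + 5*N
J(n) = -4 (J(n) = -4 + 0 = -4)
m(P, Y) = 36 + 45*Y (m(P, Y) = 18 - 9*(-5*Y - 2) = 18 - 9*(-2 - 5*Y) = 18 + (18 + 45*Y) = 36 + 45*Y)
A(v, k) = -4 + v (A(v, k) = v - 4 = -4 + v)
A(-3, m(-2, -3))*u(X(-4, 6)) = (-4 - 3)*(-20 + 5*6) = -7*(-20 + 30) = -7*10 = -70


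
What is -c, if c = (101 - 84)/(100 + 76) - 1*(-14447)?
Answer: -2542689/176 ≈ -14447.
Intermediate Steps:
c = 2542689/176 (c = 17/176 + 14447 = 2542689/176 ≈ 14447.)
-c = -1*2542689/176 = -2542689/176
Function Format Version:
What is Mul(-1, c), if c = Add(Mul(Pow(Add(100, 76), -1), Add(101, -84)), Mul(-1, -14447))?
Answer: Rational(-2542689, 176) ≈ -14447.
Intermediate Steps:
c = Rational(2542689, 176) (c = Add(Mul(Pow(176, -1), 17), 14447) = Add(Mul(Rational(1, 176), 17), 14447) = Add(Rational(17, 176), 14447) = Rational(2542689, 176) ≈ 14447.)
Mul(-1, c) = Mul(-1, Rational(2542689, 176)) = Rational(-2542689, 176)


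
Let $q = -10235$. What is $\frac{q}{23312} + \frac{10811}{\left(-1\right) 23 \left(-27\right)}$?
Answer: $\frac{245670097}{14476752} \approx 16.97$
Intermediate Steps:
$\frac{q}{23312} + \frac{10811}{\left(-1\right) 23 \left(-27\right)} = - \frac{10235}{23312} + \frac{10811}{\left(-1\right) 23 \left(-27\right)} = \left(-10235\right) \frac{1}{23312} + \frac{10811}{\left(-23\right) \left(-27\right)} = - \frac{10235}{23312} + \frac{10811}{621} = \frac{245670097}{14476752}$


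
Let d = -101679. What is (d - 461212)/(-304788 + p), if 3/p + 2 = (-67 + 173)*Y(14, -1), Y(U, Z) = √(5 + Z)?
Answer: 39402370/21335159 ≈ 1.8468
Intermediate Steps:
p = 1/70 (p = 3/(-2 + (-67 + 173)*√(5 - 1)) = 3/(-2 + 106*√4) = 3/(-2 + 106*2) = 3/(-2 + 212) = 3/210 = 3*(1/210) = 1/70 ≈ 0.014286)
(d - 461212)/(-304788 + p) = (-101679 - 461212)/(-304788 + 1/70) = -562891/(-21335159/70) = -562891*(-70/21335159) = 39402370/21335159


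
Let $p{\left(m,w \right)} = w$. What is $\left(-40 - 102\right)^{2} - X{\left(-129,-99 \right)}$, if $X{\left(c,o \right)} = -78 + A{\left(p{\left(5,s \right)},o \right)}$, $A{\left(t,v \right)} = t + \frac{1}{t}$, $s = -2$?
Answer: $\frac{40489}{2} \approx 20245.0$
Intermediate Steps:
$X{\left(c,o \right)} = - \frac{161}{2}$ ($X{\left(c,o \right)} = -78 - \left(2 - \frac{1}{-2}\right) = -78 - \frac{5}{2} = - \frac{161}{2}$)
$\left(-40 - 102\right)^{2} - X{\left(-129,-99 \right)} = \left(-40 - 102\right)^{2} - - \frac{161}{2} = \left(-142\right)^{2} + \frac{161}{2} = 20164 + \frac{161}{2} = \frac{40489}{2}$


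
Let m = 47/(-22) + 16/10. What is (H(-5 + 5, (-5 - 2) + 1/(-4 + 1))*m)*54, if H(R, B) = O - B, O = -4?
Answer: -1062/11 ≈ -96.545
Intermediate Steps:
H(R, B) = -4 - B
m = -59/110 (m = 47*(-1/22) + 16*(1/10) = -47/22 + 8/5 = -59/110 ≈ -0.53636)
(H(-5 + 5, (-5 - 2) + 1/(-4 + 1))*m)*54 = ((-4 - ((-5 - 2) + 1/(-4 + 1)))*(-59/110))*54 = ((-4 - (-7 + 1/(-3)))*(-59/110))*54 = ((-4 - (-7 - 1/3))*(-59/110))*54 = ((-4 - 1*(-22/3))*(-59/110))*54 = ((-4 + 22/3)*(-59/110))*54 = ((10/3)*(-59/110))*54 = -59/33*54 = -1062/11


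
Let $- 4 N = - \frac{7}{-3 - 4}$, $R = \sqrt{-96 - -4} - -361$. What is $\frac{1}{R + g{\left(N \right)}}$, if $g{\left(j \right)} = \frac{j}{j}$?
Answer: $\frac{181}{65568} - \frac{i \sqrt{23}}{65568} \approx 0.0027605 - 7.3143 \cdot 10^{-5} i$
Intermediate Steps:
$R = 361 + 2 i \sqrt{23}$ ($R = \sqrt{-96 + \left(-56 + 60\right)} + 361 = \sqrt{-96 + 4} + 361 = \sqrt{-92} + 361 = 2 i \sqrt{23} + 361 = 361 + 2 i \sqrt{23} \approx 361.0 + 9.5917 i$)
$N = - \frac{1}{4}$ ($N = - \frac{\left(-7\right) \frac{1}{-3 - 4}}{4} = - \frac{\left(-7\right) \frac{1}{-7}}{4} = - \frac{\left(-7\right) \left(- \frac{1}{7}\right)}{4} = \left(- \frac{1}{4}\right) 1 = - \frac{1}{4} \approx -0.25$)
$g{\left(j \right)} = 1$
$\frac{1}{R + g{\left(N \right)}} = \frac{1}{\left(361 + 2 i \sqrt{23}\right) + 1} = \frac{1}{362 + 2 i \sqrt{23}}$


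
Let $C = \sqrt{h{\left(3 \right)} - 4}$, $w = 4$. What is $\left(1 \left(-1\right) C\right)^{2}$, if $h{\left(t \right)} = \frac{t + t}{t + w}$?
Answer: $- \frac{22}{7} \approx -3.1429$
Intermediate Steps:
$h{\left(t \right)} = \frac{2 t}{4 + t}$ ($h{\left(t \right)} = \frac{t + t}{t + 4} = \frac{2 t}{4 + t}$)
$C = \frac{i \sqrt{154}}{7}$ ($C = \sqrt{2 \cdot 3 \frac{1}{4 + 3} - 4} = \sqrt{2 \cdot 3 \cdot \frac{1}{7} - 4} = \sqrt{\frac{6}{7} - 4} = \sqrt{- \frac{22}{7}} = \frac{i \sqrt{154}}{7} \approx 1.7728 i$)
$\left(1 \left(-1\right) C\right)^{2} = \left(1 \left(-1\right) \frac{i \sqrt{154}}{7}\right)^{2} = \left(- \frac{i \sqrt{154}}{7}\right)^{2} = - \frac{22}{7}$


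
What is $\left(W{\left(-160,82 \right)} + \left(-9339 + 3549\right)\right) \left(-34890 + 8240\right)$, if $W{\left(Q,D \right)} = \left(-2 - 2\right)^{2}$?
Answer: $153877100$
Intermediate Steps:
$W{\left(Q,D \right)} = 16$ ($W{\left(Q,D \right)} = \left(-4\right)^{2} = 16$)
$\left(W{\left(-160,82 \right)} + \left(-9339 + 3549\right)\right) \left(-34890 + 8240\right) = \left(16 + \left(-9339 + 3549\right)\right) \left(-34890 + 8240\right) = \left(16 - 5790\right) \left(-26650\right) = \left(-5774\right) \left(-26650\right) = 153877100$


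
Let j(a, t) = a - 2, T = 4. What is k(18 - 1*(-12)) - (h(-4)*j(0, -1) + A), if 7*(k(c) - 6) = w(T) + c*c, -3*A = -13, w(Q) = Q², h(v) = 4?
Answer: 2951/21 ≈ 140.52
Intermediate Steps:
j(a, t) = -2 + a
A = 13/3 (A = -⅓*(-13) = 13/3 ≈ 4.3333)
k(c) = 58/7 + c²/7 (k(c) = 6 + (4² + c*c)/7 = 6 + (16 + c²)/7 = 6 + (16/7 + c²/7) = 58/7 + c²/7)
k(18 - 1*(-12)) - (h(-4)*j(0, -1) + A) = (58/7 + (18 - 1*(-12))²/7) - (4*(-2 + 0) + 13/3) = (58/7 + (18 + 12)²/7) - (4*(-2) + 13/3) = (58/7 + (⅐)*30²) - (-8 + 13/3) = (58/7 + (⅐)*900) - 1*(-11/3) = (58/7 + 900/7) + 11/3 = 958/7 + 11/3 = 2951/21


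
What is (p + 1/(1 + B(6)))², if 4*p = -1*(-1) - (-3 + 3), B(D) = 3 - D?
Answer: 1/16 ≈ 0.062500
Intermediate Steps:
p = ¼ (p = (-1*(-1) - (-3 + 3))/4 = (1 - 1*0)/4 = (1 + 0)/4 = (¼)*1 = ¼ ≈ 0.25000)
(p + 1/(1 + B(6)))² = (¼ + 1/(1 + (3 - 1*6)))² = (¼ + 1/(1 + (3 - 6)))² = (¼ + 1/(1 - 3))² = (¼ + 1/(-2))² = (¼ - ½)² = (-¼)² = 1/16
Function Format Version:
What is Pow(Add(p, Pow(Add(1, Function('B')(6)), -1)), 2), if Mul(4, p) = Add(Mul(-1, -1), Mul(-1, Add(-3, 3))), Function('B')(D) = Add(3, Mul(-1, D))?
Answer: Rational(1, 16) ≈ 0.062500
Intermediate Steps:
p = Rational(1, 4) (p = Mul(Rational(1, 4), Add(Mul(-1, -1), Mul(-1, Add(-3, 3)))) = Mul(Rational(1, 4), Add(1, Mul(-1, 0))) = Mul(Rational(1, 4), Add(1, 0)) = Mul(Rational(1, 4), 1) = Rational(1, 4) ≈ 0.25000)
Pow(Add(p, Pow(Add(1, Function('B')(6)), -1)), 2) = Pow(Add(Rational(1, 4), Pow(Add(1, Add(3, Mul(-1, 6))), -1)), 2) = Pow(Add(Rational(1, 4), Pow(Add(1, Add(3, -6)), -1)), 2) = Pow(Add(Rational(1, 4), Pow(Add(1, -3), -1)), 2) = Pow(Add(Rational(1, 4), Pow(-2, -1)), 2) = Pow(Add(Rational(1, 4), Rational(-1, 2)), 2) = Pow(Rational(-1, 4), 2) = Rational(1, 16)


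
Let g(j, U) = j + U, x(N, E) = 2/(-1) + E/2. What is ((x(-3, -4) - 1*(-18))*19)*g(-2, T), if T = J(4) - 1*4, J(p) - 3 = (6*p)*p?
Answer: 24738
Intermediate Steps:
x(N, E) = -2 + E/2 (x(N, E) = 2*(-1) + E*(1/2) = -2 + E/2)
J(p) = 3 + 6*p**2 (J(p) = 3 + (6*p)*p = 3 + 6*p**2)
T = 95 (T = (3 + 6*4**2) - 1*4 = (3 + 6*16) - 4 = (3 + 96) - 4 = 99 - 4 = 95)
g(j, U) = U + j
((x(-3, -4) - 1*(-18))*19)*g(-2, T) = (((-2 + (1/2)*(-4)) - 1*(-18))*19)*(95 - 2) = (((-2 - 2) + 18)*19)*93 = ((-4 + 18)*19)*93 = (14*19)*93 = 266*93 = 24738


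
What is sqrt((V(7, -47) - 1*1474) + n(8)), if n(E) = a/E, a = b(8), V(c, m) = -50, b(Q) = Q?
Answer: I*sqrt(1523) ≈ 39.026*I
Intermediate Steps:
a = 8
n(E) = 8/E
sqrt((V(7, -47) - 1*1474) + n(8)) = sqrt((-50 - 1*1474) + 8/8) = sqrt((-50 - 1474) + 8*(1/8)) = sqrt(-1524 + 1) = sqrt(-1523) = I*sqrt(1523)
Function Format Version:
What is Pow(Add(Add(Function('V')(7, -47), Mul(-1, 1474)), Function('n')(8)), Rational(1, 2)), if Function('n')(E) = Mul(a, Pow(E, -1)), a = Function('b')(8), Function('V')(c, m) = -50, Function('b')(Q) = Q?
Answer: Mul(I, Pow(1523, Rational(1, 2))) ≈ Mul(39.026, I)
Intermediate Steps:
a = 8
Function('n')(E) = Mul(8, Pow(E, -1))
Pow(Add(Add(Function('V')(7, -47), Mul(-1, 1474)), Function('n')(8)), Rational(1, 2)) = Pow(Add(Add(-50, Mul(-1, 1474)), Mul(8, Pow(8, -1))), Rational(1, 2)) = Pow(Add(Add(-50, -1474), Mul(8, Rational(1, 8))), Rational(1, 2)) = Pow(Add(-1524, 1), Rational(1, 2)) = Pow(-1523, Rational(1, 2)) = Mul(I, Pow(1523, Rational(1, 2)))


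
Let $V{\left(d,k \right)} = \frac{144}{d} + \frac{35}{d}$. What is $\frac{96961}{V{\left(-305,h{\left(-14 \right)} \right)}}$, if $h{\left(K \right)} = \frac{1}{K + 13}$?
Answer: $- \frac{29573105}{179} \approx -1.6521 \cdot 10^{5}$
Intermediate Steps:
$h{\left(K \right)} = \frac{1}{13 + K}$
$V{\left(d,k \right)} = \frac{179}{d}$
$\frac{96961}{V{\left(-305,h{\left(-14 \right)} \right)}} = \frac{96961}{179 \frac{1}{-305}} = \frac{96961}{179 \left(- \frac{1}{305}\right)} = \frac{96961}{- \frac{179}{305}} = 96961 \left(- \frac{305}{179}\right) = - \frac{29573105}{179}$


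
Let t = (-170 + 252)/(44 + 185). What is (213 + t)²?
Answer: 2387201881/52441 ≈ 45522.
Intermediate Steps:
t = 82/229 ≈ 0.35808
(213 + t)² = (213 + 82/229)² = (48859/229)² = 2387201881/52441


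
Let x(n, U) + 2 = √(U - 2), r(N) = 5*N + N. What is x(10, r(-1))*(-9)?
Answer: 18 - 18*I*√2 ≈ 18.0 - 25.456*I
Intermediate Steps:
r(N) = 6*N
x(n, U) = -2 + √(-2 + U) (x(n, U) = -2 + √(U - 2) = -2 + √(-2 + U))
x(10, r(-1))*(-9) = (-2 + √(-2 + 6*(-1)))*(-9) = (-2 + √(-2 - 6))*(-9) = (-2 + √(-8))*(-9) = (-2 + 2*I*√2)*(-9) = 18 - 18*I*√2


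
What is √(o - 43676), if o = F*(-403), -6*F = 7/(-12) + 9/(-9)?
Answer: I*√6304658/12 ≈ 209.24*I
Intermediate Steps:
F = 19/72 (F = -(7/(-12) + 9/(-9))/6 = -(7*(-1/12) + 9*(-⅑))/6 = -(-7/12 - 1)/6 = -⅙*(-19/12) = 19/72 ≈ 0.26389)
o = -7657/72 (o = (19/72)*(-403) = -7657/72 ≈ -106.35)
√(o - 43676) = √(-7657/72 - 43676) = √(-3152329/72) = I*√6304658/12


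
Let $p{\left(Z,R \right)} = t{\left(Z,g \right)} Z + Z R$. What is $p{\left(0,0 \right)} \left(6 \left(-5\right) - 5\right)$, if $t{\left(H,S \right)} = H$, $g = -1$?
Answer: $0$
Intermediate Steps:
$p{\left(Z,R \right)} = Z^{2} + R Z$ ($p{\left(Z,R \right)} = Z Z + Z R = Z^{2} + R Z$)
$p{\left(0,0 \right)} \left(6 \left(-5\right) - 5\right) = 0 \left(0 + 0\right) \left(6 \left(-5\right) - 5\right) = 0 \cdot 0 \left(-30 - 5\right) = 0 \left(-35\right) = 0$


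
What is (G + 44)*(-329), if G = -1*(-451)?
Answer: -162855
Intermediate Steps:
G = 451
(G + 44)*(-329) = (451 + 44)*(-329) = 495*(-329) = -162855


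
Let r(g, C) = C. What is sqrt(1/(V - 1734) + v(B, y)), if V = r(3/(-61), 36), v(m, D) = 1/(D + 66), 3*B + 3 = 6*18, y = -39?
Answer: sqrt(945786)/5094 ≈ 0.19091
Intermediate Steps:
B = 35 (B = -1 + (6*18)/3 = -1 + (1/3)*108 = -1 + 36 = 35)
v(m, D) = 1/(66 + D)
V = 36
sqrt(1/(V - 1734) + v(B, y)) = sqrt(1/(36 - 1734) + 1/(66 - 39)) = sqrt(1/(-1698) + 1/27) = sqrt(-1/1698 + 1/27) = sqrt(557/15282) = sqrt(945786)/5094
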